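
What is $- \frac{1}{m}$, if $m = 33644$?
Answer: $- \frac{1}{33644} \approx -2.9723 \cdot 10^{-5}$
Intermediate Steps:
$- \frac{1}{m} = - \frac{1}{33644}$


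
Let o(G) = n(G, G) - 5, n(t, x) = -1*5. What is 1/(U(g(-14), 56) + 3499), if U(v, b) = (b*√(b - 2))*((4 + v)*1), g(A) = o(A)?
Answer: 3499/6146617 + 1008*√6/6146617 ≈ 0.00097095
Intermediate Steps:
n(t, x) = -5
o(G) = -10 (o(G) = -5 - 5 = -10)
g(A) = -10
U(v, b) = b*√(-2 + b)*(4 + v) (U(v, b) = (b*√(-2 + b))*(4 + v) = b*√(-2 + b)*(4 + v))
1/(U(g(-14), 56) + 3499) = 1/(56*√(-2 + 56)*(4 - 10) + 3499) = 1/(56*√54*(-6) + 3499) = 1/(56*(3*√6)*(-6) + 3499) = 1/(-1008*√6 + 3499) = 1/(3499 - 1008*√6)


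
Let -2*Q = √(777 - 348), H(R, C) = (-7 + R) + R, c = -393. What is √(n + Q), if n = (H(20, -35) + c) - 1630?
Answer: √(-7960 - 2*√429)/2 ≈ 44.725*I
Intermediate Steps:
H(R, C) = -7 + 2*R
Q = -√429/2 (Q = -√(777 - 348)/2 = -√429/2 ≈ -10.356)
n = -1990 (n = ((-7 + 2*20) - 393) - 1630 = ((-7 + 40) - 393) - 1630 = (33 - 393) - 1630 = -360 - 1630 = -1990)
√(n + Q) = √(-1990 - √429/2)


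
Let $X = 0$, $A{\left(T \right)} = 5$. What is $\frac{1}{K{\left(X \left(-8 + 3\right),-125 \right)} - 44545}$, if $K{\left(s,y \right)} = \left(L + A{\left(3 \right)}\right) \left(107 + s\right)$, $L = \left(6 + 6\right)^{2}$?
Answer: $- \frac{1}{28602} \approx -3.4963 \cdot 10^{-5}$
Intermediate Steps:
$L = 144$ ($L = 12^{2} = 144$)
$K{\left(s,y \right)} = 15943 + 149 s$ ($K{\left(s,y \right)} = \left(144 + 5\right) \left(107 + s\right) = 149 \left(107 + s\right) = 15943 + 149 s$)
$\frac{1}{K{\left(X \left(-8 + 3\right),-125 \right)} - 44545} = \frac{1}{\left(15943 + 149 \cdot 0 \left(-8 + 3\right)\right) - 44545} = \frac{1}{\left(15943 + 149 \cdot 0 \left(-5\right)\right) - 44545} = \frac{1}{\left(15943 + 149 \cdot 0\right) - 44545} = \frac{1}{\left(15943 + 0\right) - 44545} = \frac{1}{15943 - 44545} = \frac{1}{-28602} = - \frac{1}{28602}$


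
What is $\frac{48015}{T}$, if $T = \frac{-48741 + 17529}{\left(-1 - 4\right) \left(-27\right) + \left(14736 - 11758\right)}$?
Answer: $- \frac{16607855}{3468} \approx -4788.9$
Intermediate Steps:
$T = - \frac{31212}{3113}$ ($T = - \frac{31212}{\left(-5\right) \left(-27\right) + \left(14736 - 11758\right)} = - \frac{31212}{135 + 2978} = - \frac{31212}{3113} \approx -10.026$)
$\frac{48015}{T} = \frac{48015}{- \frac{31212}{3113}} = 48015 \left(- \frac{3113}{31212}\right) = - \frac{16607855}{3468}$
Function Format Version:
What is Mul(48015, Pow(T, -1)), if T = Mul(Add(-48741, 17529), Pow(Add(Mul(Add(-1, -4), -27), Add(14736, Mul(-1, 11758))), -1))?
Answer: Rational(-16607855, 3468) ≈ -4788.9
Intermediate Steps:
T = Rational(-31212, 3113) (T = Mul(-31212, Pow(Add(Mul(-5, -27), Add(14736, -11758)), -1)) = Mul(-31212, Pow(Add(135, 2978), -1)) = Mul(-31212, Pow(3113, -1)) = Mul(-31212, Rational(1, 3113)) = Rational(-31212, 3113) ≈ -10.026)
Mul(48015, Pow(T, -1)) = Mul(48015, Pow(Rational(-31212, 3113), -1)) = Mul(48015, Rational(-3113, 31212)) = Rational(-16607855, 3468)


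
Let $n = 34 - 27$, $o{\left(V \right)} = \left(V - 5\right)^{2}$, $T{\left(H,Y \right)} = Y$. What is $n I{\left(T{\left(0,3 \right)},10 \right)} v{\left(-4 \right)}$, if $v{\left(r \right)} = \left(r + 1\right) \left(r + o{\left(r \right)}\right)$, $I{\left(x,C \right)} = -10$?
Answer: $16170$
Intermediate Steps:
$o{\left(V \right)} = \left(-5 + V\right)^{2}$
$n = 7$
$v{\left(r \right)} = \left(1 + r\right) \left(r + \left(-5 + r\right)^{2}\right)$ ($v{\left(r \right)} = \left(r + 1\right) \left(r + \left(-5 + r\right)^{2}\right) = \left(1 + r\right) \left(r + \left(-5 + r\right)^{2}\right)$)
$n I{\left(T{\left(0,3 \right)},10 \right)} v{\left(-4 \right)} = 7 \left(-10\right) \left(25 + \left(-4\right)^{3} - 8 \left(-4\right)^{2} + 16 \left(-4\right)\right) = - 70 \left(25 - 64 - 128 - 64\right) = \left(-70\right) \left(-231\right) = 16170$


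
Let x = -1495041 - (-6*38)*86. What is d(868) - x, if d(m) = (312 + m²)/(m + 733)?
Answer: 2362921969/1601 ≈ 1.4759e+6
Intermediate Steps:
d(m) = (312 + m²)/(733 + m)
x = -1475433 (x = -1495041 - (-228)*86 = -1495041 - 1*(-19608) = -1495041 + 19608 = -1475433)
d(868) - x = (312 + 868²)/(733 + 868) - 1*(-1475433) = (312 + 753424)/1601 + 1475433 = (1/1601)*753736 + 1475433 = 753736/1601 + 1475433 = 2362921969/1601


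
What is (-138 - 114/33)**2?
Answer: 2421136/121 ≈ 20009.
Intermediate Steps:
(-138 - 114/33)**2 = (-138 - 114*1/33)**2 = (-138 - 38/11)**2 = (-1556/11)**2 = 2421136/121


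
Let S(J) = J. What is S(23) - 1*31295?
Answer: -31272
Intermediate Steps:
S(23) - 1*31295 = 23 - 1*31295 = 23 - 31295 = -31272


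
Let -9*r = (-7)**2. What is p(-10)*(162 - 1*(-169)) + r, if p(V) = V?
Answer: -29839/9 ≈ -3315.4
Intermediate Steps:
r = -49/9 (r = -1/9*(-7)**2 = -1/9*49 = -49/9 ≈ -5.4444)
p(-10)*(162 - 1*(-169)) + r = -10*(162 - 1*(-169)) - 49/9 = -10*(162 + 169) - 49/9 = -10*331 - 49/9 = -3310 - 49/9 = -29839/9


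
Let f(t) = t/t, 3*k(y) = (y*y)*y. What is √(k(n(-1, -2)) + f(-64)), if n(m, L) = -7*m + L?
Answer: 8*√6/3 ≈ 6.5320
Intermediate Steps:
n(m, L) = L - 7*m
k(y) = y³/3 (k(y) = ((y*y)*y)/3 = (y²*y)/3 = y³/3)
f(t) = 1
√(k(n(-1, -2)) + f(-64)) = √((-2 - 7*(-1))³/3 + 1) = √((-2 + 7)³/3 + 1) = √((⅓)*5³ + 1) = √((⅓)*125 + 1) = √(125/3 + 1) = √(128/3) = 8*√6/3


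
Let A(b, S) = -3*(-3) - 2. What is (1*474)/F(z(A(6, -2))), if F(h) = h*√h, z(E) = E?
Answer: 474*√7/49 ≈ 25.594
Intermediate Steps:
A(b, S) = 7 (A(b, S) = 9 - 2 = 7)
F(h) = h^(3/2)
(1*474)/F(z(A(6, -2))) = (1*474)/(7^(3/2)) = 474/((7*√7)) = 474*(√7/49) = 474*√7/49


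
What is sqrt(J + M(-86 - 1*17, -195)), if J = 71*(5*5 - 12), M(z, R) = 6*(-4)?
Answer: sqrt(899) ≈ 29.983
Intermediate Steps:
M(z, R) = -24
J = 923 (J = 71*(25 - 12) = 71*13 = 923)
sqrt(J + M(-86 - 1*17, -195)) = sqrt(923 - 24) = sqrt(899)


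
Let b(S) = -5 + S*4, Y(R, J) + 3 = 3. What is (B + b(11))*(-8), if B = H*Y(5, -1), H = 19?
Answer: -312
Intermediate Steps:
Y(R, J) = 0 (Y(R, J) = -3 + 3 = 0)
b(S) = -5 + 4*S
B = 0 (B = 19*0 = 0)
(B + b(11))*(-8) = (0 + (-5 + 4*11))*(-8) = (0 + (-5 + 44))*(-8) = (0 + 39)*(-8) = 39*(-8) = -312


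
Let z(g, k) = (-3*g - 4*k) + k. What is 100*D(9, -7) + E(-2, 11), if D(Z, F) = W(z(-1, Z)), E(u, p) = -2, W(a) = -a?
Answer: 2398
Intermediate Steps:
z(g, k) = -3*g - 3*k (z(g, k) = (-4*k - 3*g) + k = -3*g - 3*k)
D(Z, F) = -3 + 3*Z (D(Z, F) = -(-3*(-1) - 3*Z) = -(3 - 3*Z) = -3 + 3*Z)
100*D(9, -7) + E(-2, 11) = 100*(-3 + 3*9) - 2 = 100*(-3 + 27) - 2 = 100*24 - 2 = 2400 - 2 = 2398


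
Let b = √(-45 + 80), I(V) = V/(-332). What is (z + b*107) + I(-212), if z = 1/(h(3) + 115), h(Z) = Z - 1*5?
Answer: 6072/9379 + 107*√35 ≈ 633.67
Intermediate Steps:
h(Z) = -5 + Z (h(Z) = Z - 5 = -5 + Z)
I(V) = -V/332 (I(V) = V*(-1/332) = -V/332)
z = 1/113 (z = 1/((-5 + 3) + 115) = 1/(-2 + 115) = 1/113 ≈ 0.0088496)
b = √35 ≈ 5.9161
(z + b*107) + I(-212) = (1/113 + √35*107) - 1/332*(-212) = (1/113 + 107*√35) + 53/83 = 6072/9379 + 107*√35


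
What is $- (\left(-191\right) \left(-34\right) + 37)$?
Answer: $-6531$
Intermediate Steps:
$- (\left(-191\right) \left(-34\right) + 37) = - (6494 + 37) = \left(-1\right) 6531 = -6531$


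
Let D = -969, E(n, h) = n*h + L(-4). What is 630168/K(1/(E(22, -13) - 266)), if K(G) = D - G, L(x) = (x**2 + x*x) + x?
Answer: -330208032/507755 ≈ -650.33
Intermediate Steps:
L(x) = x + 2*x**2 (L(x) = (x**2 + x**2) + x = 2*x**2 + x = x + 2*x**2)
E(n, h) = 28 + h*n (E(n, h) = n*h - 4*(1 + 2*(-4)) = h*n - 4*(1 - 8) = h*n - 4*(-7) = h*n + 28 = 28 + h*n)
K(G) = -969 - G
630168/K(1/(E(22, -13) - 266)) = 630168/(-969 - 1/((28 - 13*22) - 266)) = 630168/(-969 - 1/((28 - 286) - 266)) = 630168/(-969 - 1/(-258 - 266)) = 630168/(-969 - 1/(-524)) = 630168/(-969 - 1*(-1/524)) = 630168/(-969 + 1/524) = 630168/(-507755/524) = 630168*(-524/507755) = -330208032/507755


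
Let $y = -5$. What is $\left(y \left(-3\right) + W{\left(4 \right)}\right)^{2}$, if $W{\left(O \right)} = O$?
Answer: $361$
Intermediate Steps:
$\left(y \left(-3\right) + W{\left(4 \right)}\right)^{2} = \left(\left(-5\right) \left(-3\right) + 4\right)^{2} = \left(15 + 4\right)^{2} = 19^{2} = 361$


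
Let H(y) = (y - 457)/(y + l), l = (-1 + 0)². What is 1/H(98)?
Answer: -99/359 ≈ -0.27577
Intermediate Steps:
l = 1 (l = (-1)² = 1)
H(y) = (-457 + y)/(1 + y) (H(y) = (y - 457)/(y + 1) = (-457 + y)/(1 + y))
1/H(98) = 1/((-457 + 98)/(1 + 98)) = 1/(-359/99) = -99/359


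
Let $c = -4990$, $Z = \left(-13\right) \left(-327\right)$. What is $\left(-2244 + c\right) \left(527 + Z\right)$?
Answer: $-34564052$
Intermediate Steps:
$Z = 4251$
$\left(-2244 + c\right) \left(527 + Z\right) = \left(-2244 - 4990\right) \left(527 + 4251\right) = \left(-7234\right) 4778 = -34564052$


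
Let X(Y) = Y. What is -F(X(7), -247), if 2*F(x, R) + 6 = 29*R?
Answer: 7169/2 ≈ 3584.5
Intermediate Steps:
F(x, R) = -3 + 29*R/2 (F(x, R) = -3 + (29*R)/2 = -3 + 29*R/2)
-F(X(7), -247) = -(-3 + (29/2)*(-247)) = -(-3 - 7163/2) = -1*(-7169/2) = 7169/2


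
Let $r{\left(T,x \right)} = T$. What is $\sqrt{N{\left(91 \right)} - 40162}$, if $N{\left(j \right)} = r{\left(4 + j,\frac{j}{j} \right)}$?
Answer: $i \sqrt{40067} \approx 200.17 i$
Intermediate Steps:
$N{\left(j \right)} = 4 + j$
$\sqrt{N{\left(91 \right)} - 40162} = \sqrt{\left(4 + 91\right) - 40162} = \sqrt{95 - 40162} = \sqrt{-40067} = i \sqrt{40067}$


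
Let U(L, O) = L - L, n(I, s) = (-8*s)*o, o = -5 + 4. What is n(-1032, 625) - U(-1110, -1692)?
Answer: 5000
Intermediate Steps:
o = -1
n(I, s) = 8*s (n(I, s) = -8*s*(-1) = 8*s)
U(L, O) = 0
n(-1032, 625) - U(-1110, -1692) = 8*625 - 1*0 = 5000 + 0 = 5000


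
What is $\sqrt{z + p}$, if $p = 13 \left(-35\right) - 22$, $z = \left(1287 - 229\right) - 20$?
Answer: $\sqrt{561} \approx 23.685$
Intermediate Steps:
$z = 1038$ ($z = 1058 - 20 = 1038$)
$p = -477$ ($p = -455 - 22 = -477$)
$\sqrt{z + p} = \sqrt{1038 - 477} = \sqrt{561}$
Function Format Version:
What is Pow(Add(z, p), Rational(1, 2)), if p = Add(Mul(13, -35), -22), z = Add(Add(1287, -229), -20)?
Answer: Pow(561, Rational(1, 2)) ≈ 23.685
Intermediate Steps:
z = 1038 (z = Add(1058, -20) = 1038)
p = -477 (p = Add(-455, -22) = -477)
Pow(Add(z, p), Rational(1, 2)) = Pow(Add(1038, -477), Rational(1, 2)) = Pow(561, Rational(1, 2))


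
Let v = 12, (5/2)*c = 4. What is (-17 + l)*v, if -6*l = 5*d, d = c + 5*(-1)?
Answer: -170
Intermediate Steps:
c = 8/5 (c = (⅖)*4 = 8/5 ≈ 1.6000)
d = -17/5 (d = 8/5 + 5*(-1) = 8/5 - 5 = -17/5 ≈ -3.4000)
l = 17/6 (l = -5*(-17)/(6*5) = -⅙*(-17) = 17/6 ≈ 2.8333)
(-17 + l)*v = (-17 + 17/6)*12 = -85/6*12 = -170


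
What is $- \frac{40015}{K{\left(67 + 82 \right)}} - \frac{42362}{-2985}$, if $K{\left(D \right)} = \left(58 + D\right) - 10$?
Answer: $- \frac{111099461}{588045} \approx -188.93$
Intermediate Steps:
$K{\left(D \right)} = 48 + D$
$- \frac{40015}{K{\left(67 + 82 \right)}} - \frac{42362}{-2985} = - \frac{40015}{48 + \left(67 + 82\right)} - \frac{42362}{-2985} = - \frac{40015}{48 + 149} - - \frac{42362}{2985} = - \frac{40015}{197} + \frac{42362}{2985} = - \frac{111099461}{588045}$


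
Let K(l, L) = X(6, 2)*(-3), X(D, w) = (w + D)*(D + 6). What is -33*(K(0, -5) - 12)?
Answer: 9900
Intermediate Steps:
X(D, w) = (6 + D)*(D + w) (X(D, w) = (D + w)*(6 + D) = (6 + D)*(D + w))
K(l, L) = -288 (K(l, L) = (6² + 6*6 + 6*2 + 6*2)*(-3) = (36 + 36 + 12 + 12)*(-3) = 96*(-3) = -288)
-33*(K(0, -5) - 12) = -33*(-288 - 12) = -33*(-300) = 9900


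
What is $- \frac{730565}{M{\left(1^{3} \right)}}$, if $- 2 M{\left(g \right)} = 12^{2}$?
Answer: $\frac{730565}{72} \approx 10147.0$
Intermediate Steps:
$M{\left(g \right)} = -72$ ($M{\left(g \right)} = - \frac{12^{2}}{2} = \left(- \frac{1}{2}\right) 144 = -72$)
$- \frac{730565}{M{\left(1^{3} \right)}} = - \frac{730565}{-72} = \left(-730565\right) \left(- \frac{1}{72}\right) = \frac{730565}{72}$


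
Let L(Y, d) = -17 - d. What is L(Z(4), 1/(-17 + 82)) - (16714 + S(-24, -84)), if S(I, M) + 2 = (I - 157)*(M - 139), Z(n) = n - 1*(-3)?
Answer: -3710981/65 ≈ -57092.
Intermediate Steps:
Z(n) = 3 + n (Z(n) = n + 3 = 3 + n)
S(I, M) = -2 + (-157 + I)*(-139 + M) (S(I, M) = -2 + (I - 157)*(M - 139) = -2 + (-157 + I)*(-139 + M))
L(Z(4), 1/(-17 + 82)) - (16714 + S(-24, -84)) = (-17 - 1/(-17 + 82)) - (16714 + (21821 - 157*(-84) - 139*(-24) - 24*(-84))) = (-17 - 1/65) - (16714 + (21821 + 13188 + 3336 + 2016)) = (-17 - 1*1/65) - (16714 + 40361) = (-17 - 1/65) - 1*57075 = -1106/65 - 57075 = -3710981/65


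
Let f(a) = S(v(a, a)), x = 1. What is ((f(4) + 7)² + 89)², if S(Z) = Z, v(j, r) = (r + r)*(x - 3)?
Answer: 28900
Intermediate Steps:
v(j, r) = -4*r (v(j, r) = (r + r)*(1 - 3) = (2*r)*(-2) = -4*r)
f(a) = -4*a
((f(4) + 7)² + 89)² = ((-4*4 + 7)² + 89)² = ((-16 + 7)² + 89)² = ((-9)² + 89)² = (81 + 89)² = 170² = 28900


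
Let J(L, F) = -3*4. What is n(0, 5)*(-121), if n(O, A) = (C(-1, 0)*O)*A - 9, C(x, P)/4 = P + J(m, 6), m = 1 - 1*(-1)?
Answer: 1089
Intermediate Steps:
m = 2 (m = 1 + 1 = 2)
J(L, F) = -12
C(x, P) = -48 + 4*P (C(x, P) = 4*(P - 12) = 4*(-12 + P) = -48 + 4*P)
n(O, A) = -9 - 48*A*O (n(O, A) = ((-48 + 4*0)*O)*A - 9 = ((-48 + 0)*O)*A - 9 = (-48*O)*A - 9 = -48*A*O - 9 = -9 - 48*A*O)
n(0, 5)*(-121) = (-9 - 48*5*0)*(-121) = (-9 + 0)*(-121) = -9*(-121) = 1089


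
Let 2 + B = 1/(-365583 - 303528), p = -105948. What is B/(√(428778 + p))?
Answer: -78719*√35870/4235472630 ≈ -0.0035200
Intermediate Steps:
B = -1338223/669111 (B = -2 + 1/(-365583 - 303528) = -2 + 1/(-669111) = -2 - 1/669111 = -1338223/669111 ≈ -2.0000)
B/(√(428778 + p)) = -1338223/(669111*√(428778 - 105948)) = -1338223*√35870/107610/669111 = -78719*√35870/4235472630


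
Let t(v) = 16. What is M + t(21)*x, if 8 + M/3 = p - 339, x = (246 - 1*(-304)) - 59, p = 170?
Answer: 7325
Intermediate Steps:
x = 491 (x = (246 + 304) - 59 = 550 - 59 = 491)
M = -531 (M = -24 + 3*(170 - 339) = -24 + 3*(-169) = -24 - 507 = -531)
M + t(21)*x = -531 + 16*491 = -531 + 7856 = 7325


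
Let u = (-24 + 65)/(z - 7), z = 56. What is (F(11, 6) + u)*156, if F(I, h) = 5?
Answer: 44616/49 ≈ 910.53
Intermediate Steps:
u = 41/49 (u = (-24 + 65)/(56 - 7) = 41/49 ≈ 0.83673)
(F(11, 6) + u)*156 = (5 + 41/49)*156 = (286/49)*156 = 44616/49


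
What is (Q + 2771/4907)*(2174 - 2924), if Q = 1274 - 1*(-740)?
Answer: -7414101750/4907 ≈ -1.5109e+6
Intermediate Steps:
Q = 2014 (Q = 1274 + 740 = 2014)
(Q + 2771/4907)*(2174 - 2924) = (2014 + 2771/4907)*(2174 - 2924) = (2014 + 2771*(1/4907))*(-750) = (2014 + 2771/4907)*(-750) = (9885469/4907)*(-750) = -7414101750/4907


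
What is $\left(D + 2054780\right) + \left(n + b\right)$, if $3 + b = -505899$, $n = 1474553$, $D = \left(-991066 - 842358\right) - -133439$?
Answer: $1323446$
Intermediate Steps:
$D = -1699985$ ($D = -1833424 + \left(-162413 + 295852\right) = -1833424 + 133439 = -1699985$)
$b = -505902$ ($b = -3 - 505899 = -505902$)
$\left(D + 2054780\right) + \left(n + b\right) = \left(-1699985 + 2054780\right) + \left(1474553 - 505902\right) = 354795 + 968651 = 1323446$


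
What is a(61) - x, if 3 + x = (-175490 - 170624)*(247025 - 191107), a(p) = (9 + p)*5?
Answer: 19354003005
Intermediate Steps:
a(p) = 45 + 5*p
x = -19354002655 (x = -3 + (-175490 - 170624)*(247025 - 191107) = -3 - 346114*55918 = -3 - 19354002652 = -19354002655)
a(61) - x = (45 + 5*61) - 1*(-19354002655) = (45 + 305) + 19354002655 = 350 + 19354002655 = 19354003005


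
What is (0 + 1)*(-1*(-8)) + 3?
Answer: 11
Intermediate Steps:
(0 + 1)*(-1*(-8)) + 3 = 1*8 + 3 = 8 + 3 = 11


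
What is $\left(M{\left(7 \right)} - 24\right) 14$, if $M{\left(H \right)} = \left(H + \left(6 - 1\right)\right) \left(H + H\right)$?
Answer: $2016$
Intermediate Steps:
$M{\left(H \right)} = 2 H \left(5 + H\right)$ ($M{\left(H \right)} = \left(H + 5\right) 2 H = \left(5 + H\right) 2 H = 2 H \left(5 + H\right)$)
$\left(M{\left(7 \right)} - 24\right) 14 = \left(2 \cdot 7 \left(5 + 7\right) - 24\right) 14 = \left(2 \cdot 7 \cdot 12 - 24\right) 14 = \left(168 - 24\right) 14 = 144 \cdot 14 = 2016$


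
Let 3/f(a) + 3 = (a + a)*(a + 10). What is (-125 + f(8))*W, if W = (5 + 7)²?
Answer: -1709856/95 ≈ -17998.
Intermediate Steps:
W = 144 (W = 12² = 144)
f(a) = 3/(-3 + 2*a*(10 + a)) (f(a) = 3/(-3 + (a + a)*(a + 10)) = 3/(-3 + (2*a)*(10 + a)) = 3/(-3 + 2*a*(10 + a)))
(-125 + f(8))*W = (-125 + 3/(-3 + 2*8² + 20*8))*144 = (-125 + 3/(-3 + 2*64 + 160))*144 = (-125 + 3/(-3 + 128 + 160))*144 = (-125 + 3/285)*144 = (-125 + 3*(1/285))*144 = (-125 + 1/95)*144 = -11874/95*144 = -1709856/95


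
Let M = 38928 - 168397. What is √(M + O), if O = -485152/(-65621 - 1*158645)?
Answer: 3*I*√180876818427837/112133 ≈ 359.81*I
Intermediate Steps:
M = -129469
O = 242576/112133 (O = -485152/(-65621 - 158645) = -485152/(-224266) = -485152*(-1/224266) = 242576/112133 ≈ 2.1633)
√(M + O) = √(-129469 + 242576/112133) = √(-14517504801/112133) = 3*I*√180876818427837/112133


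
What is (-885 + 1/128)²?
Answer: 12832131841/16384 ≈ 7.8321e+5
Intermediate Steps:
(-885 + 1/128)² = (-113279/128)² = 12832131841/16384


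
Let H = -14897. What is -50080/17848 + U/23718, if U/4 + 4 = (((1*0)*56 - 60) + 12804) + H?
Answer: -27953958/8819143 ≈ -3.1697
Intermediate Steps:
U = -8628 (U = -16 + 4*((((1*0)*56 - 60) + 12804) - 14897) = -16 + 4*(((0*56 - 60) + 12804) - 14897) = -16 + 4*(((0 - 60) + 12804) - 14897) = -16 + 4*((-60 + 12804) - 14897) = -16 + 4*(12744 - 14897) = -16 + 4*(-2153) = -16 - 8612 = -8628)
-50080/17848 + U/23718 = -50080/17848 - 8628/23718 = -50080*1/17848 - 8628*1/23718 = -6260/2231 - 1438/3953 = -27953958/8819143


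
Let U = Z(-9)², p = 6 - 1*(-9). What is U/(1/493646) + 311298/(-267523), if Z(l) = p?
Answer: 29713872931752/267523 ≈ 1.1107e+8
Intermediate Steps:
p = 15 (p = 6 + 9 = 15)
Z(l) = 15
U = 225 (U = 15² = 225)
U/(1/493646) + 311298/(-267523) = 225/(1/493646) + 311298/(-267523) = 225/(1/493646) + 311298*(-1/267523) = 225*493646 - 311298/267523 = 111070350 - 311298/267523 = 29713872931752/267523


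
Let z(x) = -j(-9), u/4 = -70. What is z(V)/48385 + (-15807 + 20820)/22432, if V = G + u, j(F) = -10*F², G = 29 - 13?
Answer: 52144785/217074464 ≈ 0.24022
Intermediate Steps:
G = 16
u = -280 (u = 4*(-70) = -280)
V = -264 (V = 16 - 280 = -264)
z(x) = 810 (z(x) = -(-10)*(-9)² = -(-10)*81 = -1*(-810) = 810)
z(V)/48385 + (-15807 + 20820)/22432 = 810/48385 + (-15807 + 20820)/22432 = 810*(1/48385) + 5013*(1/22432) = 162/9677 + 5013/22432 = 52144785/217074464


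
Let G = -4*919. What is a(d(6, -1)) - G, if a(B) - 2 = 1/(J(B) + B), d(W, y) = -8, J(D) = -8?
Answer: 58847/16 ≈ 3677.9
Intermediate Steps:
a(B) = 2 + 1/(-8 + B)
G = -3676
a(d(6, -1)) - G = (-15 + 2*(-8))/(-8 - 8) - 1*(-3676) = (-15 - 16)/(-16) + 3676 = -1/16*(-31) + 3676 = 31/16 + 3676 = 58847/16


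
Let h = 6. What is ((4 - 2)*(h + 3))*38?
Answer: 684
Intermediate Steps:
((4 - 2)*(h + 3))*38 = ((4 - 2)*(6 + 3))*38 = (2*9)*38 = 18*38 = 684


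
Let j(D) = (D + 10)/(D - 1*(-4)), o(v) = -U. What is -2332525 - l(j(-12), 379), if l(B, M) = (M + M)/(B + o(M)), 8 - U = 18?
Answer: -95636557/41 ≈ -2.3326e+6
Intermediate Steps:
U = -10 (U = 8 - 1*18 = 8 - 18 = -10)
o(v) = 10 (o(v) = -1*(-10) = 10)
j(D) = (10 + D)/(4 + D) (j(D) = (10 + D)/(D + 4) = (10 + D)/(4 + D))
l(B, M) = 2*M/(10 + B) (l(B, M) = (M + M)/(B + 10) = (2*M)/(10 + B) = 2*M/(10 + B))
-2332525 - l(j(-12), 379) = -2332525 - 2*379/(10 + (10 - 12)/(4 - 12)) = -2332525 - 2*379/(10 - 2/(-8)) = -2332525 - 2*379/(10 - ⅛*(-2)) = -2332525 - 2*379/(10 + ¼) = -2332525 - 2*379/41/4 = -2332525 - 2*379*4/41 = -2332525 - 1*3032/41 = -2332525 - 3032/41 = -95636557/41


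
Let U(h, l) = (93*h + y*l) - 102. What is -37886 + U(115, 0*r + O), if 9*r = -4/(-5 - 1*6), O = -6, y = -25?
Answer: -27143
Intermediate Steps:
r = 4/99 (r = (-4/(-5 - 1*6))/9 = (-4/(-5 - 6))/9 = (-4/(-11))/9 = (-4*(-1/11))/9 = (⅑)*(4/11) = 4/99 ≈ 0.040404)
U(h, l) = -102 - 25*l + 93*h (U(h, l) = (93*h - 25*l) - 102 = (-25*l + 93*h) - 102 = -102 - 25*l + 93*h)
-37886 + U(115, 0*r + O) = -37886 + (-102 - 25*(0*(4/99) - 6) + 93*115) = -37886 + (-102 - 25*(0 - 6) + 10695) = -37886 + (-102 - 25*(-6) + 10695) = -37886 + (-102 + 150 + 10695) = -37886 + 10743 = -27143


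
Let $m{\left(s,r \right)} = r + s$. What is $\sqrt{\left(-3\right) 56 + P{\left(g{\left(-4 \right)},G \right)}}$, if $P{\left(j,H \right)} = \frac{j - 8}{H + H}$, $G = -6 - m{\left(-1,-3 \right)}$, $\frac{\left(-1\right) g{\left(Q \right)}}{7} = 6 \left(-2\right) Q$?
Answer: $i \sqrt{82} \approx 9.0554 i$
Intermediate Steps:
$g{\left(Q \right)} = 84 Q$ ($g{\left(Q \right)} = - 7 \cdot 6 \left(-2\right) Q = - 7 \left(- 12 Q\right) = 84 Q$)
$G = -2$ ($G = -6 - \left(-3 - 1\right) = -6 - -4 = -6 + 4 = -2$)
$P{\left(j,H \right)} = \frac{-8 + j}{2 H}$
$\sqrt{\left(-3\right) 56 + P{\left(g{\left(-4 \right)},G \right)}} = \sqrt{\left(-3\right) 56 + \frac{-8 + 84 \left(-4\right)}{2 \left(-2\right)}} = \sqrt{-168 + \frac{1}{2} \left(- \frac{1}{2}\right) \left(-8 - 336\right)} = \sqrt{-168 + \frac{1}{2} \left(- \frac{1}{2}\right) \left(-344\right)} = \sqrt{-168 + 86} = \sqrt{-82} = i \sqrt{82}$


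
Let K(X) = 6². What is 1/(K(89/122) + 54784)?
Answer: 1/54820 ≈ 1.8242e-5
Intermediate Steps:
K(X) = 36
1/(K(89/122) + 54784) = 1/(36 + 54784) = 1/54820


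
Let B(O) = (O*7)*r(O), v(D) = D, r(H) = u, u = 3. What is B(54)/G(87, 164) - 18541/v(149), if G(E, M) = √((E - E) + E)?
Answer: -18541/149 + 378*√87/29 ≈ -2.8587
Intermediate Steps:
r(H) = 3
G(E, M) = √E (G(E, M) = √(0 + E) = √E)
B(O) = 21*O (B(O) = (O*7)*3 = (7*O)*3 = 21*O)
B(54)/G(87, 164) - 18541/v(149) = (21*54)/(√87) - 18541/149 = 1134*(√87/87) - 18541*1/149 = 378*√87/29 - 18541/149 = -18541/149 + 378*√87/29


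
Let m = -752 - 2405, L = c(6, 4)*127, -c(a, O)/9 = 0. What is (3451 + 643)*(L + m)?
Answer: -12924758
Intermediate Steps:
c(a, O) = 0 (c(a, O) = -9*0 = 0)
L = 0 (L = 0*127 = 0)
m = -3157
(3451 + 643)*(L + m) = (3451 + 643)*(0 - 3157) = 4094*(-3157) = -12924758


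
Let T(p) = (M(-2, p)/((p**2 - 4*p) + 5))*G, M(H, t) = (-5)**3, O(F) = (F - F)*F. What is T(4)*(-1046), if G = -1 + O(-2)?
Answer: -26150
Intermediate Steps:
O(F) = 0 (O(F) = 0*F = 0)
G = -1 (G = -1 + 0 = -1)
M(H, t) = -125
T(p) = 125/(5 + p**2 - 4*p) (T(p) = -125/((p**2 - 4*p) + 5)*(-1) = -125/(5 + p**2 - 4*p)*(-1) = 125/(5 + p**2 - 4*p))
T(4)*(-1046) = (125/(5 + 4**2 - 4*4))*(-1046) = (125/(5 + 16 - 16))*(-1046) = (125/5)*(-1046) = (125*(1/5))*(-1046) = 25*(-1046) = -26150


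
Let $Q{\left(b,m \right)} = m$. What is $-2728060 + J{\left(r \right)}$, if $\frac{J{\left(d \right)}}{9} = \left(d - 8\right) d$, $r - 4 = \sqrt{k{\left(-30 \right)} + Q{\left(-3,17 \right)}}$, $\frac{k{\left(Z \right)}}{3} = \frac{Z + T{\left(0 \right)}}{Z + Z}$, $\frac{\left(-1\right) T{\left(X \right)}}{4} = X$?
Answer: $- \frac{5456075}{2} \approx -2.728 \cdot 10^{6}$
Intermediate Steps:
$T{\left(X \right)} = - 4 X$
$k{\left(Z \right)} = \frac{3}{2}$ ($k{\left(Z \right)} = 3 \frac{Z - 0}{Z + Z} = 3 \frac{Z + 0}{2 Z} = 3 Z \frac{1}{2 Z} = 3 \cdot \frac{1}{2} = \frac{3}{2}$)
$r = 4 + \frac{\sqrt{74}}{2}$ ($r = 4 + \sqrt{\frac{3}{2} + 17} = 4 + \sqrt{\frac{37}{2}} = 4 + \frac{\sqrt{74}}{2} \approx 8.3012$)
$J{\left(d \right)} = 9 d \left(-8 + d\right)$ ($J{\left(d \right)} = 9 \left(d - 8\right) d = 9 \left(-8 + d\right) d = 9 d \left(-8 + d\right)$)
$-2728060 + J{\left(r \right)} = -2728060 + 9 \left(4 + \frac{\sqrt{74}}{2}\right) \left(-8 + \left(4 + \frac{\sqrt{74}}{2}\right)\right) = -2728060 + 9 \left(4 + \frac{\sqrt{74}}{2}\right) \left(-4 + \frac{\sqrt{74}}{2}\right) = -2728060 + 9 \left(-4 + \frac{\sqrt{74}}{2}\right) \left(4 + \frac{\sqrt{74}}{2}\right)$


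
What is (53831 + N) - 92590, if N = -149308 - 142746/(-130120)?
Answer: -12235567647/65060 ≈ -1.8807e+5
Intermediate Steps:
N = -9713907107/65060 (N = -149308 - 142746*(-1)/130120 = -149308 - 1*(-71373/65060) = -149308 + 71373/65060 = -9713907107/65060 ≈ -1.4931e+5)
(53831 + N) - 92590 = (53831 - 9713907107/65060) - 92590 = -6211662247/65060 - 92590 = -12235567647/65060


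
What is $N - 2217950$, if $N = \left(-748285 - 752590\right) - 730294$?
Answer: $-4449119$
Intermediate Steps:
$N = -2231169$ ($N = -1500875 - 730294 = -2231169$)
$N - 2217950 = -2231169 - 2217950 = -4449119$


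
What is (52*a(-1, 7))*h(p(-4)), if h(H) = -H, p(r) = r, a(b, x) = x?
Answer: 1456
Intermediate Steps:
(52*a(-1, 7))*h(p(-4)) = (52*7)*(-1*(-4)) = 364*4 = 1456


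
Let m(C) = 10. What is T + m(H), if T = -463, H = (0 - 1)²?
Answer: -453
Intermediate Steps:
H = 1 (H = (-1)² = 1)
T + m(H) = -463 + 10 = -453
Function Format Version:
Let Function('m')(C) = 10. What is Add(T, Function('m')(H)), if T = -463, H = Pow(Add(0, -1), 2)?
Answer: -453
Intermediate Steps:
H = 1 (H = Pow(-1, 2) = 1)
Add(T, Function('m')(H)) = Add(-463, 10) = -453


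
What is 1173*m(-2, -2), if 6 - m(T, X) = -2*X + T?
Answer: 4692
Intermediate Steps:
m(T, X) = 6 - T + 2*X (m(T, X) = 6 - (-2*X + T) = 6 - (T - 2*X) = 6 + (-T + 2*X) = 6 - T + 2*X)
1173*m(-2, -2) = 1173*(6 - 1*(-2) + 2*(-2)) = 1173*(6 + 2 - 4) = 1173*4 = 4692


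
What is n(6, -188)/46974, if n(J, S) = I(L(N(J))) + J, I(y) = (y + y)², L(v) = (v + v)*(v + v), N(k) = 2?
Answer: 515/23487 ≈ 0.021927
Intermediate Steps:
L(v) = 4*v² (L(v) = (2*v)*(2*v) = 4*v²)
I(y) = 4*y² (I(y) = (2*y)² = 4*y²)
n(J, S) = 1024 + J (n(J, S) = 4*(4*2²)² + J = 4*(4*4)² + J = 4*16² + J = 4*256 + J = 1024 + J)
n(6, -188)/46974 = (1024 + 6)/46974 = 1030*(1/46974) = 515/23487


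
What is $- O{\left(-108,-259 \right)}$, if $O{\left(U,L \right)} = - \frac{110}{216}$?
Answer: $\frac{55}{108} \approx 0.50926$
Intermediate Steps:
$O{\left(U,L \right)} = - \frac{55}{108}$ ($O{\left(U,L \right)} = \left(-110\right) \frac{1}{216} = - \frac{55}{108}$)
$- O{\left(-108,-259 \right)} = \left(-1\right) \left(- \frac{55}{108}\right) = \frac{55}{108}$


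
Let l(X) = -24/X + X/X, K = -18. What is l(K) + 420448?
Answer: 1261351/3 ≈ 4.2045e+5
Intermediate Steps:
l(X) = 1 - 24/X (l(X) = -24/X + 1 = 1 - 24/X)
l(K) + 420448 = (-24 - 18)/(-18) + 420448 = -1/18*(-42) + 420448 = 7/3 + 420448 = 1261351/3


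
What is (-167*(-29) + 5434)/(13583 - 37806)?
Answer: -10277/24223 ≈ -0.42427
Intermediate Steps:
(-167*(-29) + 5434)/(13583 - 37806) = (4843 + 5434)/(-24223) = 10277*(-1/24223) = -10277/24223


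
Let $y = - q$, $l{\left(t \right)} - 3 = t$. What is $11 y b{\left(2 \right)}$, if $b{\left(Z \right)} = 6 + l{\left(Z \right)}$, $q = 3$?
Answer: $-363$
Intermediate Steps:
$l{\left(t \right)} = 3 + t$
$b{\left(Z \right)} = 9 + Z$ ($b{\left(Z \right)} = 6 + \left(3 + Z\right) = 9 + Z$)
$y = -3$ ($y = \left(-1\right) 3 = -3$)
$11 y b{\left(2 \right)} = 11 \left(-3\right) \left(9 + 2\right) = \left(-33\right) 11 = -363$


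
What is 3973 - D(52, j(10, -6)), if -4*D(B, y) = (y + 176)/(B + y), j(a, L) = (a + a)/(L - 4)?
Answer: 397387/100 ≈ 3973.9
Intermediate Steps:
j(a, L) = 2*a/(-4 + L) (j(a, L) = (2*a)/(-4 + L) = 2*a/(-4 + L))
D(B, y) = -(176 + y)/(4*(B + y)) (D(B, y) = -(y + 176)/(4*(B + y)) = -(176 + y)/(4*(B + y)))
3973 - D(52, j(10, -6)) = 3973 - (-44 - 10/(2*(-4 - 6)))/(52 + 2*10/(-4 - 6)) = 3973 - (-44 - 10/(2*(-10)))/(52 + 2*10/(-10)) = 3973 - (-44 - 10*(-1)/(2*10))/(52 + 2*10*(-⅒)) = 3973 - (-44 - ¼*(-2))/(52 - 2) = 3973 - (-44 + ½)/50 = 3973 - (-87)/(50*2) = 3973 - 1*(-87/100) = 3973 + 87/100 = 397387/100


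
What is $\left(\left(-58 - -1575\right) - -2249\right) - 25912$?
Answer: $-22146$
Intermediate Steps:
$\left(\left(-58 - -1575\right) - -2249\right) - 25912 = \left(\left(-58 + 1575\right) + \left(-12608 + 14857\right)\right) - 25912 = \left(1517 + 2249\right) - 25912 = 3766 - 25912 = -22146$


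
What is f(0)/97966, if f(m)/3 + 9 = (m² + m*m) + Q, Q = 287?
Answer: 417/48983 ≈ 0.0085132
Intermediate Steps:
f(m) = 834 + 6*m² (f(m) = -27 + 3*((m² + m*m) + 287) = -27 + 3*((m² + m²) + 287) = -27 + 3*(2*m² + 287) = -27 + 3*(287 + 2*m²) = -27 + (861 + 6*m²) = 834 + 6*m²)
f(0)/97966 = (834 + 6*0²)/97966 = (834 + 6*0)*(1/97966) = (834 + 0)*(1/97966) = 834*(1/97966) = 417/48983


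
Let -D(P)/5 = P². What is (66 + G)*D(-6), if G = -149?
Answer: 14940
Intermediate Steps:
D(P) = -5*P²
(66 + G)*D(-6) = (66 - 149)*(-5*(-6)²) = -(-415)*36 = -83*(-180) = 14940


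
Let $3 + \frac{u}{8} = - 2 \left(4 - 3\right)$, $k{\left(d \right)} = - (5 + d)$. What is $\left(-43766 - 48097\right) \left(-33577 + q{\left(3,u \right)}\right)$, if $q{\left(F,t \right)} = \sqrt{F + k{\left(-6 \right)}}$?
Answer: $3084300225$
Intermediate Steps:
$k{\left(d \right)} = -5 - d$
$u = -40$ ($u = -24 + 8 \left(- 2 \left(4 - 3\right)\right) = -24 + 8 \left(\left(-2\right) 1\right) = -24 + 8 \left(-2\right) = -24 - 16 = -40$)
$q{\left(F,t \right)} = \sqrt{1 + F}$ ($q{\left(F,t \right)} = \sqrt{F - -1} = \sqrt{F + \left(-5 + 6\right)} = \sqrt{F + 1} = \sqrt{1 + F}$)
$\left(-43766 - 48097\right) \left(-33577 + q{\left(3,u \right)}\right) = \left(-43766 - 48097\right) \left(-33577 + \sqrt{1 + 3}\right) = - 91863 \left(-33577 + \sqrt{4}\right) = - 91863 \left(-33577 + 2\right) = \left(-91863\right) \left(-33575\right) = 3084300225$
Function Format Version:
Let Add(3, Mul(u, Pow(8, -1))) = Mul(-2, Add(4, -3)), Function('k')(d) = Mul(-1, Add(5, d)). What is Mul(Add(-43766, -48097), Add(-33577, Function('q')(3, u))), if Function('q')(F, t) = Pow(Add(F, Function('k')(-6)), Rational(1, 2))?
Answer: 3084300225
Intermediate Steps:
Function('k')(d) = Add(-5, Mul(-1, d))
u = -40 (u = Add(-24, Mul(8, Mul(-2, Add(4, -3)))) = Add(-24, Mul(8, Mul(-2, 1))) = Add(-24, Mul(8, -2)) = Add(-24, -16) = -40)
Function('q')(F, t) = Pow(Add(1, F), Rational(1, 2)) (Function('q')(F, t) = Pow(Add(F, Add(-5, Mul(-1, -6))), Rational(1, 2)) = Pow(Add(F, Add(-5, 6)), Rational(1, 2)) = Pow(Add(F, 1), Rational(1, 2)) = Pow(Add(1, F), Rational(1, 2)))
Mul(Add(-43766, -48097), Add(-33577, Function('q')(3, u))) = Mul(Add(-43766, -48097), Add(-33577, Pow(Add(1, 3), Rational(1, 2)))) = Mul(-91863, Add(-33577, Pow(4, Rational(1, 2)))) = Mul(-91863, Add(-33577, 2)) = Mul(-91863, -33575) = 3084300225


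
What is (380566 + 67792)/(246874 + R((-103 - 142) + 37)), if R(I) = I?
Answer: 224179/123333 ≈ 1.8177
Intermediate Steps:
(380566 + 67792)/(246874 + R((-103 - 142) + 37)) = (380566 + 67792)/(246874 + ((-103 - 142) + 37)) = 448358/(246874 + (-245 + 37)) = 448358/(246874 - 208) = 448358/246666 = 448358*(1/246666) = 224179/123333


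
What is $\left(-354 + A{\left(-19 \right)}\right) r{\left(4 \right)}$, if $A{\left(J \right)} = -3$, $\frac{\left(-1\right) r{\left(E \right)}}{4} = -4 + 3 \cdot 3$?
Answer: $7140$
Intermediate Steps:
$r{\left(E \right)} = -20$ ($r{\left(E \right)} = - 4 \left(-4 + 3 \cdot 3\right) = - 4 \left(-4 + 9\right) = \left(-4\right) 5 = -20$)
$\left(-354 + A{\left(-19 \right)}\right) r{\left(4 \right)} = \left(-354 - 3\right) \left(-20\right) = \left(-357\right) \left(-20\right) = 7140$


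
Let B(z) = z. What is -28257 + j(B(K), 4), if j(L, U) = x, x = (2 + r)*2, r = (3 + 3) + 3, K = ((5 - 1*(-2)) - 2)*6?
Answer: -28235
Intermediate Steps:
K = 30 (K = ((5 + 2) - 2)*6 = (7 - 2)*6 = 5*6 = 30)
r = 9 (r = 6 + 3 = 9)
x = 22 (x = (2 + 9)*2 = 11*2 = 22)
j(L, U) = 22
-28257 + j(B(K), 4) = -28257 + 22 = -28235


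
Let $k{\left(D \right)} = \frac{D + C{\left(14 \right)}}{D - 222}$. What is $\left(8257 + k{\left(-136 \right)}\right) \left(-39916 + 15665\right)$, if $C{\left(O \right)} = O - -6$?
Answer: $- \frac{35844457311}{179} \approx -2.0025 \cdot 10^{8}$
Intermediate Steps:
$C{\left(O \right)} = 6 + O$ ($C{\left(O \right)} = O + 6 = 6 + O$)
$k{\left(D \right)} = \frac{20 + D}{-222 + D}$ ($k{\left(D \right)} = \frac{D + \left(6 + 14\right)}{D - 222} = \frac{D + 20}{-222 + D} = \frac{20 + D}{-222 + D}$)
$\left(8257 + k{\left(-136 \right)}\right) \left(-39916 + 15665\right) = \left(8257 + \frac{20 - 136}{-222 - 136}\right) \left(-39916 + 15665\right) = \left(8257 + \frac{1}{-358} \left(-116\right)\right) \left(-24251\right) = \left(8257 - - \frac{58}{179}\right) \left(-24251\right) = \left(8257 + \frac{58}{179}\right) \left(-24251\right) = \frac{1478061}{179} \left(-24251\right) = - \frac{35844457311}{179}$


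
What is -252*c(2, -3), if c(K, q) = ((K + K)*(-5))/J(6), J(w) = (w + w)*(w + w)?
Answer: 35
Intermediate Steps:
J(w) = 4*w**2 (J(w) = (2*w)*(2*w) = 4*w**2)
c(K, q) = -5*K/72 (c(K, q) = ((K + K)*(-5))/((4*6**2)) = ((2*K)*(-5))/((4*36)) = -10*K/144 = -10*K*(1/144) = -5*K/72)
-252*c(2, -3) = -(-35)*2/2 = -252*(-5/36) = 35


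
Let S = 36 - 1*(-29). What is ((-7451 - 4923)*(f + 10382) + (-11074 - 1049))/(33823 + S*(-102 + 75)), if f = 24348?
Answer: -429761143/32068 ≈ -13402.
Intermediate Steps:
S = 65 (S = 36 + 29 = 65)
((-7451 - 4923)*(f + 10382) + (-11074 - 1049))/(33823 + S*(-102 + 75)) = ((-7451 - 4923)*(24348 + 10382) + (-11074 - 1049))/(33823 + 65*(-102 + 75)) = (-12374*34730 - 12123)/(33823 + 65*(-27)) = (-429749020 - 12123)/(33823 - 1755) = -429761143/32068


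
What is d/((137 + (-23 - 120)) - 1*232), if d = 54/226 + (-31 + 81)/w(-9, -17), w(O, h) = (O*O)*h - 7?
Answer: -15859/18610648 ≈ -0.00085215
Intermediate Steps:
w(O, h) = -7 + h*O² (w(O, h) = O²*h - 7 = h*O² - 7 = -7 + h*O²)
d = 15859/78196 (d = 54/226 + (-31 + 81)/(-7 - 17*(-9)²) = 54*(1/226) + 50/(-7 - 17*81) = 27/113 + 50/(-7 - 1377) = 27/113 + 50/(-1384) = 27/113 + 50*(-1/1384) = 27/113 - 25/692 = 15859/78196 ≈ 0.20281)
d/((137 + (-23 - 120)) - 1*232) = 15859/(78196*((137 + (-23 - 120)) - 1*232)) = 15859/(78196*((137 - 143) - 232)) = 15859/(78196*(-6 - 232)) = (15859/78196)/(-238) = (15859/78196)*(-1/238) = -15859/18610648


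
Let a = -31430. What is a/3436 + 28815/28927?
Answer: -405083635/49696586 ≈ -8.1511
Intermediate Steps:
a/3436 + 28815/28927 = -31430/3436 + 28815/28927 = -31430*1/3436 + 28815*(1/28927) = -15715/1718 + 28815/28927 = -405083635/49696586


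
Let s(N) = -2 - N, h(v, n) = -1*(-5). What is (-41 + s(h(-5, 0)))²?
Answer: 2304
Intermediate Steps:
h(v, n) = 5
(-41 + s(h(-5, 0)))² = (-41 + (-2 - 1*5))² = (-41 + (-2 - 5))² = (-41 - 7)² = (-48)² = 2304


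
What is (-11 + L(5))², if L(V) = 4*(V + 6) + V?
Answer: 1444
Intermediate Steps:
L(V) = 24 + 5*V (L(V) = 4*(6 + V) + V = (24 + 4*V) + V = 24 + 5*V)
(-11 + L(5))² = (-11 + (24 + 5*5))² = (-11 + (24 + 25))² = (-11 + 49)² = 38² = 1444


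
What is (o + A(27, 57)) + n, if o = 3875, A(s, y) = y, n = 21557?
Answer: 25489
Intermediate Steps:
(o + A(27, 57)) + n = (3875 + 57) + 21557 = 3932 + 21557 = 25489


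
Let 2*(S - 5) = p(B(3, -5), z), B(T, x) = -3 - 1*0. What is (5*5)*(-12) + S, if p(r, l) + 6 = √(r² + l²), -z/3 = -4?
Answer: -298 + 3*√17/2 ≈ -291.82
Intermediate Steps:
z = 12 (z = -3*(-4) = 12)
B(T, x) = -3 (B(T, x) = -3 + 0 = -3)
p(r, l) = -6 + √(l² + r²) (p(r, l) = -6 + √(r² + l²) = -6 + √(l² + r²))
S = 2 + 3*√17/2 (S = 5 + (-6 + √(12² + (-3)²))/2 = 5 + (-6 + √(144 + 9))/2 = 5 + (-6 + √153)/2 = 5 + (-6 + 3*√17)/2 = 5 + (-3 + 3*√17/2) = 2 + 3*√17/2 ≈ 8.1847)
(5*5)*(-12) + S = (5*5)*(-12) + (2 + 3*√17/2) = 25*(-12) + (2 + 3*√17/2) = -300 + (2 + 3*√17/2) = -298 + 3*√17/2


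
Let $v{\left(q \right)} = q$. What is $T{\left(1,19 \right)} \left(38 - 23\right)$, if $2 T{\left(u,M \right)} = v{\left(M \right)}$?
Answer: $\frac{285}{2} \approx 142.5$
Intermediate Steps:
$T{\left(u,M \right)} = \frac{M}{2}$
$T{\left(1,19 \right)} \left(38 - 23\right) = \frac{1}{2} \cdot 19 \left(38 - 23\right) = \frac{19}{2} \cdot 15 = \frac{285}{2}$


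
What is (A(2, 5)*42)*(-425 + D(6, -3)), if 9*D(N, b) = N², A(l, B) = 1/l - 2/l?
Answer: 8841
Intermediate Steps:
A(l, B) = -1/l (A(l, B) = 1/l - 2/l = -1/l)
D(N, b) = N²/9
(A(2, 5)*42)*(-425 + D(6, -3)) = (-1/2*42)*(-425 + (⅑)*6²) = (-1*½*42)*(-425 + (⅑)*36) = (-½*42)*(-425 + 4) = -21*(-421) = 8841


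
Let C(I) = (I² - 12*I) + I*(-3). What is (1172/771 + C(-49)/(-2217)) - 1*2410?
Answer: -457694378/189923 ≈ -2409.9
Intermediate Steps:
C(I) = I² - 15*I (C(I) = (I² - 12*I) - 3*I = I² - 15*I)
(1172/771 + C(-49)/(-2217)) - 1*2410 = (1172/771 - 49*(-15 - 49)/(-2217)) - 1*2410 = (1172*(1/771) - 49*(-64)*(-1/2217)) - 2410 = (1172/771 + 3136*(-1/2217)) - 2410 = (1172/771 - 3136/2217) - 2410 = 20052/189923 - 2410 = -457694378/189923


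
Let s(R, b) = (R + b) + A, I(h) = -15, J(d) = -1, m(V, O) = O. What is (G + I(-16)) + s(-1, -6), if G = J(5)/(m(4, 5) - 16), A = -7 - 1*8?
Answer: -406/11 ≈ -36.909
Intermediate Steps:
A = -15 (A = -7 - 8 = -15)
s(R, b) = -15 + R + b (s(R, b) = (R + b) - 15 = -15 + R + b)
G = 1/11 (G = -1/(5 - 16) = -1/(-11) = -1/11*(-1) = 1/11 ≈ 0.090909)
(G + I(-16)) + s(-1, -6) = (1/11 - 15) + (-15 - 1 - 6) = -164/11 - 22 = -406/11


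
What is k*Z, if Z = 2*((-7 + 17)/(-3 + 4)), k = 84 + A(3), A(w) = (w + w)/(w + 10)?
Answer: 21960/13 ≈ 1689.2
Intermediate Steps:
A(w) = 2*w/(10 + w) (A(w) = (2*w)/(10 + w) = 2*w/(10 + w))
k = 1098/13 (k = 84 + 2*3/(10 + 3) = 84 + 2*3/13 = 84 + 2*3*(1/13) = 84 + 6/13 = 1098/13 ≈ 84.462)
Z = 20 (Z = 2*(10/1) = 2*(10*1) = 2*10 = 20)
k*Z = (1098/13)*20 = 21960/13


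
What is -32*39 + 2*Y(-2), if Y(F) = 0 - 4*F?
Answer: -1232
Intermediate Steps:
Y(F) = -4*F
-32*39 + 2*Y(-2) = -32*39 + 2*(-4*(-2)) = -1248 + 2*8 = -1248 + 16 = -1232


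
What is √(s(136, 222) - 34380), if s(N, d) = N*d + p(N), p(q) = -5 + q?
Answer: I*√4057 ≈ 63.695*I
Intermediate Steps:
s(N, d) = -5 + N + N*d (s(N, d) = N*d + (-5 + N) = -5 + N + N*d)
√(s(136, 222) - 34380) = √((-5 + 136 + 136*222) - 34380) = √((-5 + 136 + 30192) - 34380) = √(30323 - 34380) = √(-4057) = I*√4057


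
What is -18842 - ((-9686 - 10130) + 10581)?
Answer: -9607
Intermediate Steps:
-18842 - ((-9686 - 10130) + 10581) = -18842 - (-19816 + 10581) = -18842 - 1*(-9235) = -18842 + 9235 = -9607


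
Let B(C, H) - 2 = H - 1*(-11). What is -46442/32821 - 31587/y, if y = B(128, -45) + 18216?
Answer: -1881218255/596817064 ≈ -3.1521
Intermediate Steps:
B(C, H) = 13 + H (B(C, H) = 2 + (H - 1*(-11)) = 2 + (H + 11) = 2 + (11 + H) = 13 + H)
y = 18184 (y = (13 - 45) + 18216 = -32 + 18216 = 18184)
-46442/32821 - 31587/y = -46442/32821 - 31587/18184 = -1881218255/596817064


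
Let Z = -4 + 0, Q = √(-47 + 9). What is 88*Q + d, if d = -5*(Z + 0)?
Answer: 20 + 88*I*√38 ≈ 20.0 + 542.47*I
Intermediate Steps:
Q = I*√38 (Q = √(-38) = I*√38 ≈ 6.1644*I)
Z = -4
d = 20 (d = -5*(-4 + 0) = -5*(-4) = 20)
88*Q + d = 88*(I*√38) + 20 = 88*I*√38 + 20 = 20 + 88*I*√38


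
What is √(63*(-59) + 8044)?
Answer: √4327 ≈ 65.780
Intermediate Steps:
√(63*(-59) + 8044) = √(-3717 + 8044) = √4327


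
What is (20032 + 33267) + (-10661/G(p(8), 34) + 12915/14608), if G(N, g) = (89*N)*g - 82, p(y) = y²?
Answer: 75361850327293/1413922928 ≈ 53300.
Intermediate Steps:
G(N, g) = -82 + 89*N*g (G(N, g) = 89*N*g - 82 = -82 + 89*N*g)
(20032 + 33267) + (-10661/G(p(8), 34) + 12915/14608) = (20032 + 33267) + (-10661/(-82 + 89*8²*34) + 12915/14608) = 53299 + (-10661/(-82 + 89*64*34) + 12915*(1/14608)) = 53299 + (-10661/(-82 + 193664) + 12915/14608) = 53299 + (-10661/193582 + 12915/14608) = 53299 + 1172187821/1413922928 = 75361850327293/1413922928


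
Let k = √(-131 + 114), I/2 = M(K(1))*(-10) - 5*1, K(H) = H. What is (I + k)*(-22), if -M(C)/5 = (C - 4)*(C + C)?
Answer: 13420 - 22*I*√17 ≈ 13420.0 - 90.708*I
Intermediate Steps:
M(C) = -10*C*(-4 + C) (M(C) = -5*(C - 4)*(C + C) = -5*(-4 + C)*2*C = -10*C*(-4 + C))
I = -610 (I = 2*((10*1*(4 - 1*1))*(-10) - 5*1) = 2*((10*1*(4 - 1))*(-10) - 5) = 2*((10*1*3)*(-10) - 5) = 2*(30*(-10) - 5) = 2*(-300 - 5) = 2*(-305) = -610)
k = I*√17 (k = √(-17) = I*√17 ≈ 4.1231*I)
(I + k)*(-22) = (-610 + I*√17)*(-22) = 13420 - 22*I*√17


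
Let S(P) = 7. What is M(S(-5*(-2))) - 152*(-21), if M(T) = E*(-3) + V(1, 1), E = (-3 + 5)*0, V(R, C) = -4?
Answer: 3188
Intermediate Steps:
E = 0 (E = 2*0 = 0)
M(T) = -4 (M(T) = 0*(-3) - 4 = 0 - 4 = -4)
M(S(-5*(-2))) - 152*(-21) = -4 - 152*(-21) = -4 - 1*(-3192) = -4 + 3192 = 3188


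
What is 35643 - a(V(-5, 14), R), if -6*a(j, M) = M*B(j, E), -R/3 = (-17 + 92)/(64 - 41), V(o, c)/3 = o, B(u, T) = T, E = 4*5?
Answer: 819039/23 ≈ 35610.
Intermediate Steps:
E = 20
V(o, c) = 3*o
R = -225/23 (R = -3*(-17 + 92)/(64 - 41) = -225/23 ≈ -9.7826)
a(j, M) = -10*M/3 (a(j, M) = -M*20/6 = -10*M/3)
35643 - a(V(-5, 14), R) = 35643 - (-10)*(-225)/(3*23) = 35643 - 1*750/23 = 35643 - 750/23 = 819039/23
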